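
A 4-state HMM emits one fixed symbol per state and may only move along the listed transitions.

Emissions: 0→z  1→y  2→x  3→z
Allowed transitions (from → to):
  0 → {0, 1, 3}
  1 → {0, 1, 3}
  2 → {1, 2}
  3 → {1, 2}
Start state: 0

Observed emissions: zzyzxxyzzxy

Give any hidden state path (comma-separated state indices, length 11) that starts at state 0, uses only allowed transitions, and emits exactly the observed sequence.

  pos 0: z in {0,3}, choose 0; start
  pos 1: z in {0,3}, choose 0; 0->0 ok
  pos 2: y in {1}, choose 1; 0->1 ok
  pos 3: z in {0,3}, choose 3; 1->3 ok
  pos 4: x in {2}, choose 2; 3->2 ok
  pos 5: x in {2}, choose 2; 2->2 ok
  pos 6: y in {1}, choose 1; 2->1 ok
  pos 7: z in {0,3}, choose 0; 1->0 ok
  pos 8: z in {0,3}, choose 3; 0->3 ok
  pos 9: x in {2}, choose 2; 3->2 ok
  pos 10: y in {1}, choose 1; 2->1 ok

0,0,1,3,2,2,1,0,3,2,1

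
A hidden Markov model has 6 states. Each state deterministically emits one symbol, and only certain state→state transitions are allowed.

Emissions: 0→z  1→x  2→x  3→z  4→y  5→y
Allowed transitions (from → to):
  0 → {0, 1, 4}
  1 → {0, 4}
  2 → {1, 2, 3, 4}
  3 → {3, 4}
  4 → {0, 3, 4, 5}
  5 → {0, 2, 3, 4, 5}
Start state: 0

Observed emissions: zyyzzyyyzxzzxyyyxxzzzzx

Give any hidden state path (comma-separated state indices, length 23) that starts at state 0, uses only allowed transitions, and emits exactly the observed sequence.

0,4,4,3,3,4,4,4,0,1,0,0,1,4,4,5,2,1,0,0,0,0,1

  [0] z  {0,3}  => 0  start
  [1] y  {4,5}  => 4  0->4 ok
  [2] y  {4,5}  => 4  4->4 ok
  [3] z  {0,3}  => 3  4->3 ok
  [4] z  {0,3}  => 3  3->3 ok
  [5] y  {4,5}  => 4  3->4 ok
  [6] y  {4,5}  => 4  4->4 ok
  [7] y  {4,5}  => 4  4->4 ok
  [8] z  {0,3}  => 0  4->0 ok
  [9] x  {1,2}  => 1  0->1 ok
  [10] z  {0,3}  => 0  1->0 ok
  [11] z  {0,3}  => 0  0->0 ok
  [12] x  {1,2}  => 1  0->1 ok
  [13] y  {4,5}  => 4  1->4 ok
  [14] y  {4,5}  => 4  4->4 ok
  [15] y  {4,5}  => 5  4->5 ok
  [16] x  {1,2}  => 2  5->2 ok
  [17] x  {1,2}  => 1  2->1 ok
  [18] z  {0,3}  => 0  1->0 ok
  [19] z  {0,3}  => 0  0->0 ok
  [20] z  {0,3}  => 0  0->0 ok
  [21] z  {0,3}  => 0  0->0 ok
  [22] x  {1,2}  => 1  0->1 ok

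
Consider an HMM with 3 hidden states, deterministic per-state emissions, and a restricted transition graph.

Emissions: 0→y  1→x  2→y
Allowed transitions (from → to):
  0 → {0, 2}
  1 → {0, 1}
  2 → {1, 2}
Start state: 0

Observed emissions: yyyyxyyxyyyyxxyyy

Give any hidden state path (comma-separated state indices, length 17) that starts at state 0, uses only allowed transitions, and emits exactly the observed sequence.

  [0] y  {0,2}  => 0  start
  [1] y  {0,2}  => 0  0->0 ok
  [2] y  {0,2}  => 2  0->2 ok
  [3] y  {0,2}  => 2  2->2 ok
  [4] x  {1}  => 1  2->1 ok
  [5] y  {0,2}  => 0  1->0 ok
  [6] y  {0,2}  => 2  0->2 ok
  [7] x  {1}  => 1  2->1 ok
  [8] y  {0,2}  => 0  1->0 ok
  [9] y  {0,2}  => 0  0->0 ok
  [10] y  {0,2}  => 0  0->0 ok
  [11] y  {0,2}  => 2  0->2 ok
  [12] x  {1}  => 1  2->1 ok
  [13] x  {1}  => 1  1->1 ok
  [14] y  {0,2}  => 0  1->0 ok
  [15] y  {0,2}  => 2  0->2 ok
  [16] y  {0,2}  => 2  2->2 ok

0,0,2,2,1,0,2,1,0,0,0,2,1,1,0,2,2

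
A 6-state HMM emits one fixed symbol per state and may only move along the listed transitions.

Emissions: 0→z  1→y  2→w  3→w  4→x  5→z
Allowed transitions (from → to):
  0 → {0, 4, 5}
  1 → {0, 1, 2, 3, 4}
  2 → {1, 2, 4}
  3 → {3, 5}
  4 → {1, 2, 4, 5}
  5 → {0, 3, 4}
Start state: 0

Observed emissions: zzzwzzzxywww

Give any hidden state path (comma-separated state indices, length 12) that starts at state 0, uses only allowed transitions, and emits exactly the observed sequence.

0,0,5,3,5,0,5,4,1,3,3,3

  t0 'z' -> {0,5}, take 0 (start)
  t1 'z' -> {0,5}, take 0 (0->0 ok)
  t2 'z' -> {0,5}, take 5 (0->5 ok)
  t3 'w' -> {2,3}, take 3 (5->3 ok)
  t4 'z' -> {0,5}, take 5 (3->5 ok)
  t5 'z' -> {0,5}, take 0 (5->0 ok)
  t6 'z' -> {0,5}, take 5 (0->5 ok)
  t7 'x' -> {4}, take 4 (5->4 ok)
  t8 'y' -> {1}, take 1 (4->1 ok)
  t9 'w' -> {2,3}, take 3 (1->3 ok)
  t10 'w' -> {2,3}, take 3 (3->3 ok)
  t11 'w' -> {2,3}, take 3 (3->3 ok)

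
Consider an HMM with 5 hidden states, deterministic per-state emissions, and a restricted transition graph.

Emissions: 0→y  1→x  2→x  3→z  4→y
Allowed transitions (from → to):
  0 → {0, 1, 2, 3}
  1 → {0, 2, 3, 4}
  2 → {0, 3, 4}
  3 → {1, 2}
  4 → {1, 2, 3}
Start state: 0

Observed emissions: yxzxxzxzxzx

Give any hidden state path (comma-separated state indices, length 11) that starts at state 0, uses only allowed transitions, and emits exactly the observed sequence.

0,2,3,1,2,3,2,3,2,3,2

  [0] y  {0,4}  => 0  start
  [1] x  {1,2}  => 2  0->2 ok
  [2] z  {3}  => 3  2->3 ok
  [3] x  {1,2}  => 1  3->1 ok
  [4] x  {1,2}  => 2  1->2 ok
  [5] z  {3}  => 3  2->3 ok
  [6] x  {1,2}  => 2  3->2 ok
  [7] z  {3}  => 3  2->3 ok
  [8] x  {1,2}  => 2  3->2 ok
  [9] z  {3}  => 3  2->3 ok
  [10] x  {1,2}  => 2  3->2 ok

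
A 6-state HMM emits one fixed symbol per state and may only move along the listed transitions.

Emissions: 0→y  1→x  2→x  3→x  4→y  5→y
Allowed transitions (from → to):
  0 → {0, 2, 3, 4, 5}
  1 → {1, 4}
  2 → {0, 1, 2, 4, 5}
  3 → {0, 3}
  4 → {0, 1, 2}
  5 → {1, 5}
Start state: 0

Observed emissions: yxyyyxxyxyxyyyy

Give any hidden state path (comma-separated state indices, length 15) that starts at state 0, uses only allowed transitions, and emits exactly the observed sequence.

  t0 'y' -> {0,4,5}, take 0 (start)
  t1 'x' -> {1,2,3}, take 2 (0->2 ok)
  t2 'y' -> {0,4,5}, take 5 (2->5 ok)
  t3 'y' -> {0,4,5}, take 5 (5->5 ok)
  t4 'y' -> {0,4,5}, take 5 (5->5 ok)
  t5 'x' -> {1,2,3}, take 1 (5->1 ok)
  t6 'x' -> {1,2,3}, take 1 (1->1 ok)
  t7 'y' -> {0,4,5}, take 4 (1->4 ok)
  t8 'x' -> {1,2,3}, take 1 (4->1 ok)
  t9 'y' -> {0,4,5}, take 4 (1->4 ok)
  t10 'x' -> {1,2,3}, take 2 (4->2 ok)
  t11 'y' -> {0,4,5}, take 0 (2->0 ok)
  t12 'y' -> {0,4,5}, take 4 (0->4 ok)
  t13 'y' -> {0,4,5}, take 0 (4->0 ok)
  t14 'y' -> {0,4,5}, take 5 (0->5 ok)

0,2,5,5,5,1,1,4,1,4,2,0,4,0,5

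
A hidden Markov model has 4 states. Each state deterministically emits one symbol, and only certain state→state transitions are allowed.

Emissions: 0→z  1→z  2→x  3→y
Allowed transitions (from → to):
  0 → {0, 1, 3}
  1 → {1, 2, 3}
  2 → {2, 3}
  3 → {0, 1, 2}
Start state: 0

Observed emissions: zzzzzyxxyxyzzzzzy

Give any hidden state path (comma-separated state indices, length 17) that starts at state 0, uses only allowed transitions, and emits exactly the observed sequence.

0,1,1,1,1,3,2,2,3,2,3,0,0,0,0,1,3

  0: obs=z cand={0,1} pick 0 [start]
  1: obs=z cand={0,1} pick 1 [0->1 ok]
  2: obs=z cand={0,1} pick 1 [1->1 ok]
  3: obs=z cand={0,1} pick 1 [1->1 ok]
  4: obs=z cand={0,1} pick 1 [1->1 ok]
  5: obs=y cand={3} pick 3 [1->3 ok]
  6: obs=x cand={2} pick 2 [3->2 ok]
  7: obs=x cand={2} pick 2 [2->2 ok]
  8: obs=y cand={3} pick 3 [2->3 ok]
  9: obs=x cand={2} pick 2 [3->2 ok]
  10: obs=y cand={3} pick 3 [2->3 ok]
  11: obs=z cand={0,1} pick 0 [3->0 ok]
  12: obs=z cand={0,1} pick 0 [0->0 ok]
  13: obs=z cand={0,1} pick 0 [0->0 ok]
  14: obs=z cand={0,1} pick 0 [0->0 ok]
  15: obs=z cand={0,1} pick 1 [0->1 ok]
  16: obs=y cand={3} pick 3 [1->3 ok]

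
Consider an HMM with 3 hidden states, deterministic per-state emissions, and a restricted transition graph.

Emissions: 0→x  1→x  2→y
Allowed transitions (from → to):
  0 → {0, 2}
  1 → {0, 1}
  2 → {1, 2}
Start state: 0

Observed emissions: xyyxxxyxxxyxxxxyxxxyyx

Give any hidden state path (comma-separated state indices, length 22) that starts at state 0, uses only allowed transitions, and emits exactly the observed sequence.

0,2,2,1,1,0,2,1,1,0,2,1,1,0,0,2,1,0,0,2,2,1

  [0] x  {0,1}  => 0  start
  [1] y  {2}  => 2  0->2 ok
  [2] y  {2}  => 2  2->2 ok
  [3] x  {0,1}  => 1  2->1 ok
  [4] x  {0,1}  => 1  1->1 ok
  [5] x  {0,1}  => 0  1->0 ok
  [6] y  {2}  => 2  0->2 ok
  [7] x  {0,1}  => 1  2->1 ok
  [8] x  {0,1}  => 1  1->1 ok
  [9] x  {0,1}  => 0  1->0 ok
  [10] y  {2}  => 2  0->2 ok
  [11] x  {0,1}  => 1  2->1 ok
  [12] x  {0,1}  => 1  1->1 ok
  [13] x  {0,1}  => 0  1->0 ok
  [14] x  {0,1}  => 0  0->0 ok
  [15] y  {2}  => 2  0->2 ok
  [16] x  {0,1}  => 1  2->1 ok
  [17] x  {0,1}  => 0  1->0 ok
  [18] x  {0,1}  => 0  0->0 ok
  [19] y  {2}  => 2  0->2 ok
  [20] y  {2}  => 2  2->2 ok
  [21] x  {0,1}  => 1  2->1 ok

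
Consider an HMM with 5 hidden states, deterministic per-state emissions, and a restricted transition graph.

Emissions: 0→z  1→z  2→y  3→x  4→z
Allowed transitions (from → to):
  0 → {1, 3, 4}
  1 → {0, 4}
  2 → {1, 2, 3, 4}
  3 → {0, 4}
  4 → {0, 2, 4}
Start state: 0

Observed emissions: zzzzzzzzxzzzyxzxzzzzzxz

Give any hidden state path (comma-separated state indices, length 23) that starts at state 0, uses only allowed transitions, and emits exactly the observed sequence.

0,1,0,1,0,4,4,0,3,0,4,4,2,3,0,3,0,1,0,4,0,3,0

  pos 0: z in {0,1,4}, choose 0; start
  pos 1: z in {0,1,4}, choose 1; 0->1 ok
  pos 2: z in {0,1,4}, choose 0; 1->0 ok
  pos 3: z in {0,1,4}, choose 1; 0->1 ok
  pos 4: z in {0,1,4}, choose 0; 1->0 ok
  pos 5: z in {0,1,4}, choose 4; 0->4 ok
  pos 6: z in {0,1,4}, choose 4; 4->4 ok
  pos 7: z in {0,1,4}, choose 0; 4->0 ok
  pos 8: x in {3}, choose 3; 0->3 ok
  pos 9: z in {0,1,4}, choose 0; 3->0 ok
  pos 10: z in {0,1,4}, choose 4; 0->4 ok
  pos 11: z in {0,1,4}, choose 4; 4->4 ok
  pos 12: y in {2}, choose 2; 4->2 ok
  pos 13: x in {3}, choose 3; 2->3 ok
  pos 14: z in {0,1,4}, choose 0; 3->0 ok
  pos 15: x in {3}, choose 3; 0->3 ok
  pos 16: z in {0,1,4}, choose 0; 3->0 ok
  pos 17: z in {0,1,4}, choose 1; 0->1 ok
  pos 18: z in {0,1,4}, choose 0; 1->0 ok
  pos 19: z in {0,1,4}, choose 4; 0->4 ok
  pos 20: z in {0,1,4}, choose 0; 4->0 ok
  pos 21: x in {3}, choose 3; 0->3 ok
  pos 22: z in {0,1,4}, choose 0; 3->0 ok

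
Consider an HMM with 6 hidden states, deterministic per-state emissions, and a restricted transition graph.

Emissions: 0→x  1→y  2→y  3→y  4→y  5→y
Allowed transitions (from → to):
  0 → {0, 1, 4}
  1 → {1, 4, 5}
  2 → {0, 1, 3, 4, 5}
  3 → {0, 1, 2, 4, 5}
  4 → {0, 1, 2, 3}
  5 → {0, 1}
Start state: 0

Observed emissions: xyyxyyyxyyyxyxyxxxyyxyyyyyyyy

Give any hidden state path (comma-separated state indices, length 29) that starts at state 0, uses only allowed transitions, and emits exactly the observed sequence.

0,1,5,0,4,3,2,0,1,1,5,0,4,0,4,0,0,0,1,4,0,1,4,1,1,5,1,5,1

  0: obs=x cand={0} pick 0 [start]
  1: obs=y cand={1,2,3,4,5} pick 1 [0->1 ok]
  2: obs=y cand={1,2,3,4,5} pick 5 [1->5 ok]
  3: obs=x cand={0} pick 0 [5->0 ok]
  4: obs=y cand={1,2,3,4,5} pick 4 [0->4 ok]
  5: obs=y cand={1,2,3,4,5} pick 3 [4->3 ok]
  6: obs=y cand={1,2,3,4,5} pick 2 [3->2 ok]
  7: obs=x cand={0} pick 0 [2->0 ok]
  8: obs=y cand={1,2,3,4,5} pick 1 [0->1 ok]
  9: obs=y cand={1,2,3,4,5} pick 1 [1->1 ok]
  10: obs=y cand={1,2,3,4,5} pick 5 [1->5 ok]
  11: obs=x cand={0} pick 0 [5->0 ok]
  12: obs=y cand={1,2,3,4,5} pick 4 [0->4 ok]
  13: obs=x cand={0} pick 0 [4->0 ok]
  14: obs=y cand={1,2,3,4,5} pick 4 [0->4 ok]
  15: obs=x cand={0} pick 0 [4->0 ok]
  16: obs=x cand={0} pick 0 [0->0 ok]
  17: obs=x cand={0} pick 0 [0->0 ok]
  18: obs=y cand={1,2,3,4,5} pick 1 [0->1 ok]
  19: obs=y cand={1,2,3,4,5} pick 4 [1->4 ok]
  20: obs=x cand={0} pick 0 [4->0 ok]
  21: obs=y cand={1,2,3,4,5} pick 1 [0->1 ok]
  22: obs=y cand={1,2,3,4,5} pick 4 [1->4 ok]
  23: obs=y cand={1,2,3,4,5} pick 1 [4->1 ok]
  24: obs=y cand={1,2,3,4,5} pick 1 [1->1 ok]
  25: obs=y cand={1,2,3,4,5} pick 5 [1->5 ok]
  26: obs=y cand={1,2,3,4,5} pick 1 [5->1 ok]
  27: obs=y cand={1,2,3,4,5} pick 5 [1->5 ok]
  28: obs=y cand={1,2,3,4,5} pick 1 [5->1 ok]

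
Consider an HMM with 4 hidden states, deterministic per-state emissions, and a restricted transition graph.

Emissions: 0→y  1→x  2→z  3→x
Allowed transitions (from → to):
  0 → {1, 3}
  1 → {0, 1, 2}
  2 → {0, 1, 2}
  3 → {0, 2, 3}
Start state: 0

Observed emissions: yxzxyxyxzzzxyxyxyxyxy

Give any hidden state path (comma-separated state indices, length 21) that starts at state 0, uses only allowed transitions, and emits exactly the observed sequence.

  t0 'y' -> {0}, take 0 (start)
  t1 'x' -> {1,3}, take 1 (0->1 ok)
  t2 'z' -> {2}, take 2 (1->2 ok)
  t3 'x' -> {1,3}, take 1 (2->1 ok)
  t4 'y' -> {0}, take 0 (1->0 ok)
  t5 'x' -> {1,3}, take 1 (0->1 ok)
  t6 'y' -> {0}, take 0 (1->0 ok)
  t7 'x' -> {1,3}, take 3 (0->3 ok)
  t8 'z' -> {2}, take 2 (3->2 ok)
  t9 'z' -> {2}, take 2 (2->2 ok)
  t10 'z' -> {2}, take 2 (2->2 ok)
  t11 'x' -> {1,3}, take 1 (2->1 ok)
  t12 'y' -> {0}, take 0 (1->0 ok)
  t13 'x' -> {1,3}, take 3 (0->3 ok)
  t14 'y' -> {0}, take 0 (3->0 ok)
  t15 'x' -> {1,3}, take 1 (0->1 ok)
  t16 'y' -> {0}, take 0 (1->0 ok)
  t17 'x' -> {1,3}, take 1 (0->1 ok)
  t18 'y' -> {0}, take 0 (1->0 ok)
  t19 'x' -> {1,3}, take 1 (0->1 ok)
  t20 'y' -> {0}, take 0 (1->0 ok)

0,1,2,1,0,1,0,3,2,2,2,1,0,3,0,1,0,1,0,1,0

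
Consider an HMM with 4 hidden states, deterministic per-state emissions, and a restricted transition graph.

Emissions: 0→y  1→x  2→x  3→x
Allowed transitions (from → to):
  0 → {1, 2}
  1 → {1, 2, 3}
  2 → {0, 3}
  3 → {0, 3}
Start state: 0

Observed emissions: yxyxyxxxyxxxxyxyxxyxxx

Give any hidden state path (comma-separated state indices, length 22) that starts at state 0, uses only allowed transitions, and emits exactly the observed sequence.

0,2,0,2,0,1,2,3,0,1,3,3,3,0,2,0,2,3,0,1,1,2

  [0] y  {0}  => 0  start
  [1] x  {1,2,3}  => 2  0->2 ok
  [2] y  {0}  => 0  2->0 ok
  [3] x  {1,2,3}  => 2  0->2 ok
  [4] y  {0}  => 0  2->0 ok
  [5] x  {1,2,3}  => 1  0->1 ok
  [6] x  {1,2,3}  => 2  1->2 ok
  [7] x  {1,2,3}  => 3  2->3 ok
  [8] y  {0}  => 0  3->0 ok
  [9] x  {1,2,3}  => 1  0->1 ok
  [10] x  {1,2,3}  => 3  1->3 ok
  [11] x  {1,2,3}  => 3  3->3 ok
  [12] x  {1,2,3}  => 3  3->3 ok
  [13] y  {0}  => 0  3->0 ok
  [14] x  {1,2,3}  => 2  0->2 ok
  [15] y  {0}  => 0  2->0 ok
  [16] x  {1,2,3}  => 2  0->2 ok
  [17] x  {1,2,3}  => 3  2->3 ok
  [18] y  {0}  => 0  3->0 ok
  [19] x  {1,2,3}  => 1  0->1 ok
  [20] x  {1,2,3}  => 1  1->1 ok
  [21] x  {1,2,3}  => 2  1->2 ok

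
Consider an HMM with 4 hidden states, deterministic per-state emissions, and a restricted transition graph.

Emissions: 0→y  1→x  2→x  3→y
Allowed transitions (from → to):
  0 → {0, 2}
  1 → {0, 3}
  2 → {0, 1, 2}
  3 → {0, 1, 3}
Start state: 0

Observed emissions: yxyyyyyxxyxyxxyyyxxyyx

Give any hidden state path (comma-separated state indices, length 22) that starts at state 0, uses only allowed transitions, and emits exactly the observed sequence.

  t0 'y' -> {0,3}, take 0 (start)
  t1 'x' -> {1,2}, take 2 (0->2 ok)
  t2 'y' -> {0,3}, take 0 (2->0 ok)
  t3 'y' -> {0,3}, take 0 (0->0 ok)
  t4 'y' -> {0,3}, take 0 (0->0 ok)
  t5 'y' -> {0,3}, take 0 (0->0 ok)
  t6 'y' -> {0,3}, take 0 (0->0 ok)
  t7 'x' -> {1,2}, take 2 (0->2 ok)
  t8 'x' -> {1,2}, take 2 (2->2 ok)
  t9 'y' -> {0,3}, take 0 (2->0 ok)
  t10 'x' -> {1,2}, take 2 (0->2 ok)
  t11 'y' -> {0,3}, take 0 (2->0 ok)
  t12 'x' -> {1,2}, take 2 (0->2 ok)
  t13 'x' -> {1,2}, take 1 (2->1 ok)
  t14 'y' -> {0,3}, take 3 (1->3 ok)
  t15 'y' -> {0,3}, take 0 (3->0 ok)
  t16 'y' -> {0,3}, take 0 (0->0 ok)
  t17 'x' -> {1,2}, take 2 (0->2 ok)
  t18 'x' -> {1,2}, take 1 (2->1 ok)
  t19 'y' -> {0,3}, take 3 (1->3 ok)
  t20 'y' -> {0,3}, take 0 (3->0 ok)
  t21 'x' -> {1,2}, take 2 (0->2 ok)

0,2,0,0,0,0,0,2,2,0,2,0,2,1,3,0,0,2,1,3,0,2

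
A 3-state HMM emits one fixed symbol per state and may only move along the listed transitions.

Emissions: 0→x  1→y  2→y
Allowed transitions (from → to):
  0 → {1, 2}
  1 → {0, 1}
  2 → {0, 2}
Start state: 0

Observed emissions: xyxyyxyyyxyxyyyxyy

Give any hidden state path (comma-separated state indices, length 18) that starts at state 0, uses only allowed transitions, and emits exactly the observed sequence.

  [0] x  {0}  => 0  start
  [1] y  {1,2}  => 2  0->2 ok
  [2] x  {0}  => 0  2->0 ok
  [3] y  {1,2}  => 1  0->1 ok
  [4] y  {1,2}  => 1  1->1 ok
  [5] x  {0}  => 0  1->0 ok
  [6] y  {1,2}  => 1  0->1 ok
  [7] y  {1,2}  => 1  1->1 ok
  [8] y  {1,2}  => 1  1->1 ok
  [9] x  {0}  => 0  1->0 ok
  [10] y  {1,2}  => 1  0->1 ok
  [11] x  {0}  => 0  1->0 ok
  [12] y  {1,2}  => 1  0->1 ok
  [13] y  {1,2}  => 1  1->1 ok
  [14] y  {1,2}  => 1  1->1 ok
  [15] x  {0}  => 0  1->0 ok
  [16] y  {1,2}  => 2  0->2 ok
  [17] y  {1,2}  => 2  2->2 ok

0,2,0,1,1,0,1,1,1,0,1,0,1,1,1,0,2,2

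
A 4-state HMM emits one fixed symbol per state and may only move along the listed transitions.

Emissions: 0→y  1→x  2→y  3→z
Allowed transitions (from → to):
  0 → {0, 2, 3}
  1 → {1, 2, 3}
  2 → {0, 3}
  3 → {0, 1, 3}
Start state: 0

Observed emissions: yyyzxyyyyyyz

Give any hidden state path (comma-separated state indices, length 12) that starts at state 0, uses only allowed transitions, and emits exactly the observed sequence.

  [0] y  {0,2}  => 0  start
  [1] y  {0,2}  => 2  0->2 ok
  [2] y  {0,2}  => 0  2->0 ok
  [3] z  {3}  => 3  0->3 ok
  [4] x  {1}  => 1  3->1 ok
  [5] y  {0,2}  => 2  1->2 ok
  [6] y  {0,2}  => 0  2->0 ok
  [7] y  {0,2}  => 0  0->0 ok
  [8] y  {0,2}  => 2  0->2 ok
  [9] y  {0,2}  => 0  2->0 ok
  [10] y  {0,2}  => 2  0->2 ok
  [11] z  {3}  => 3  2->3 ok

0,2,0,3,1,2,0,0,2,0,2,3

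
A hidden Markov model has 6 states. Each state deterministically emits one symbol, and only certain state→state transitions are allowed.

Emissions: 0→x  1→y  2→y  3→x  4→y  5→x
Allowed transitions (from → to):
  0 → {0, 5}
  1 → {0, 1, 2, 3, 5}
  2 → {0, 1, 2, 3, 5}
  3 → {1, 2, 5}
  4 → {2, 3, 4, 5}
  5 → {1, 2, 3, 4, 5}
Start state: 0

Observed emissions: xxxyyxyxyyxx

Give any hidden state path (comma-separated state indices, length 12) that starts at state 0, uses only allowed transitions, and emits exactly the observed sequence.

  t0 'x' -> {0,3,5}, take 0 (start)
  t1 'x' -> {0,3,5}, take 0 (0->0 ok)
  t2 'x' -> {0,3,5}, take 5 (0->5 ok)
  t3 'y' -> {1,2,4}, take 4 (5->4 ok)
  t4 'y' -> {1,2,4}, take 2 (4->2 ok)
  t5 'x' -> {0,3,5}, take 5 (2->5 ok)
  t6 'y' -> {1,2,4}, take 1 (5->1 ok)
  t7 'x' -> {0,3,5}, take 5 (1->5 ok)
  t8 'y' -> {1,2,4}, take 2 (5->2 ok)
  t9 'y' -> {1,2,4}, take 2 (2->2 ok)
  t10 'x' -> {0,3,5}, take 5 (2->5 ok)
  t11 'x' -> {0,3,5}, take 5 (5->5 ok)

0,0,5,4,2,5,1,5,2,2,5,5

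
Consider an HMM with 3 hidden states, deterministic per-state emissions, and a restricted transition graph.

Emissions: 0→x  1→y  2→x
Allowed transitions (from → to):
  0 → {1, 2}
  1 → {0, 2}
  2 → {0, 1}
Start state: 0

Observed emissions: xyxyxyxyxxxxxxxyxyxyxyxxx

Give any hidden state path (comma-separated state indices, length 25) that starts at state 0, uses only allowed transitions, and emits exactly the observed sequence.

0,1,2,1,0,1,0,1,0,2,0,2,0,2,0,1,2,1,2,1,2,1,2,0,2

  0: obs=x cand={0,2} pick 0 [start]
  1: obs=y cand={1} pick 1 [0->1 ok]
  2: obs=x cand={0,2} pick 2 [1->2 ok]
  3: obs=y cand={1} pick 1 [2->1 ok]
  4: obs=x cand={0,2} pick 0 [1->0 ok]
  5: obs=y cand={1} pick 1 [0->1 ok]
  6: obs=x cand={0,2} pick 0 [1->0 ok]
  7: obs=y cand={1} pick 1 [0->1 ok]
  8: obs=x cand={0,2} pick 0 [1->0 ok]
  9: obs=x cand={0,2} pick 2 [0->2 ok]
  10: obs=x cand={0,2} pick 0 [2->0 ok]
  11: obs=x cand={0,2} pick 2 [0->2 ok]
  12: obs=x cand={0,2} pick 0 [2->0 ok]
  13: obs=x cand={0,2} pick 2 [0->2 ok]
  14: obs=x cand={0,2} pick 0 [2->0 ok]
  15: obs=y cand={1} pick 1 [0->1 ok]
  16: obs=x cand={0,2} pick 2 [1->2 ok]
  17: obs=y cand={1} pick 1 [2->1 ok]
  18: obs=x cand={0,2} pick 2 [1->2 ok]
  19: obs=y cand={1} pick 1 [2->1 ok]
  20: obs=x cand={0,2} pick 2 [1->2 ok]
  21: obs=y cand={1} pick 1 [2->1 ok]
  22: obs=x cand={0,2} pick 2 [1->2 ok]
  23: obs=x cand={0,2} pick 0 [2->0 ok]
  24: obs=x cand={0,2} pick 2 [0->2 ok]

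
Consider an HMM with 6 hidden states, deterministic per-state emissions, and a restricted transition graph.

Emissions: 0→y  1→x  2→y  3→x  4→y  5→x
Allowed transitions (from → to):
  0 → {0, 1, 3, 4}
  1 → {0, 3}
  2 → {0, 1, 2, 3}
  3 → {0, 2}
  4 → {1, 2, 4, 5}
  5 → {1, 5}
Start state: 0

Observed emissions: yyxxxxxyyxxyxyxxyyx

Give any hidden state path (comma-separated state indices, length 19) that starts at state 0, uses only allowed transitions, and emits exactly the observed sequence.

0,4,5,5,5,1,3,2,2,1,3,0,3,2,1,3,0,4,5

  [0] y  {0,2,4}  => 0  start
  [1] y  {0,2,4}  => 4  0->4 ok
  [2] x  {1,3,5}  => 5  4->5 ok
  [3] x  {1,3,5}  => 5  5->5 ok
  [4] x  {1,3,5}  => 5  5->5 ok
  [5] x  {1,3,5}  => 1  5->1 ok
  [6] x  {1,3,5}  => 3  1->3 ok
  [7] y  {0,2,4}  => 2  3->2 ok
  [8] y  {0,2,4}  => 2  2->2 ok
  [9] x  {1,3,5}  => 1  2->1 ok
  [10] x  {1,3,5}  => 3  1->3 ok
  [11] y  {0,2,4}  => 0  3->0 ok
  [12] x  {1,3,5}  => 3  0->3 ok
  [13] y  {0,2,4}  => 2  3->2 ok
  [14] x  {1,3,5}  => 1  2->1 ok
  [15] x  {1,3,5}  => 3  1->3 ok
  [16] y  {0,2,4}  => 0  3->0 ok
  [17] y  {0,2,4}  => 4  0->4 ok
  [18] x  {1,3,5}  => 5  4->5 ok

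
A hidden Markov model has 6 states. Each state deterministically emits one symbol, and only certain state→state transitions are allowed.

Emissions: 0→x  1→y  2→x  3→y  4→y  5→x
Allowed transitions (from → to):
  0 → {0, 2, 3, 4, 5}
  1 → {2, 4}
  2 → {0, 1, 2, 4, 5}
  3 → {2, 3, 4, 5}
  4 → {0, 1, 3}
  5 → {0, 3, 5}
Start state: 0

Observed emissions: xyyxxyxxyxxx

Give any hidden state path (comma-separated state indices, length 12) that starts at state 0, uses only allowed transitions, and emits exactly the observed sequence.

  [0] x  {0,2,5}  => 0  start
  [1] y  {1,3,4}  => 4  0->4 ok
  [2] y  {1,3,4}  => 1  4->1 ok
  [3] x  {0,2,5}  => 2  1->2 ok
  [4] x  {0,2,5}  => 0  2->0 ok
  [5] y  {1,3,4}  => 4  0->4 ok
  [6] x  {0,2,5}  => 0  4->0 ok
  [7] x  {0,2,5}  => 0  0->0 ok
  [8] y  {1,3,4}  => 4  0->4 ok
  [9] x  {0,2,5}  => 0  4->0 ok
  [10] x  {0,2,5}  => 2  0->2 ok
  [11] x  {0,2,5}  => 0  2->0 ok

0,4,1,2,0,4,0,0,4,0,2,0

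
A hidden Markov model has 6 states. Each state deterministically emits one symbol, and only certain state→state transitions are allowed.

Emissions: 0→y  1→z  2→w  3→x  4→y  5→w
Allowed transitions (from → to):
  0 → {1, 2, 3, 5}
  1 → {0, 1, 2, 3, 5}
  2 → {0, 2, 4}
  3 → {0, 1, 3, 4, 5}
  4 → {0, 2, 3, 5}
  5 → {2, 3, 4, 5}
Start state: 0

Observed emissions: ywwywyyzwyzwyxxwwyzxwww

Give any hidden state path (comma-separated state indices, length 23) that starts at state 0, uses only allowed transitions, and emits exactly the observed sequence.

  0: obs=y cand={0,4} pick 0 [start]
  1: obs=w cand={2,5} pick 5 [0->5 ok]
  2: obs=w cand={2,5} pick 2 [5->2 ok]
  3: obs=y cand={0,4} pick 4 [2->4 ok]
  4: obs=w cand={2,5} pick 2 [4->2 ok]
  5: obs=y cand={0,4} pick 4 [2->4 ok]
  6: obs=y cand={0,4} pick 0 [4->0 ok]
  7: obs=z cand={1} pick 1 [0->1 ok]
  8: obs=w cand={2,5} pick 2 [1->2 ok]
  9: obs=y cand={0,4} pick 0 [2->0 ok]
  10: obs=z cand={1} pick 1 [0->1 ok]
  11: obs=w cand={2,5} pick 5 [1->5 ok]
  12: obs=y cand={0,4} pick 4 [5->4 ok]
  13: obs=x cand={3} pick 3 [4->3 ok]
  14: obs=x cand={3} pick 3 [3->3 ok]
  15: obs=w cand={2,5} pick 5 [3->5 ok]
  16: obs=w cand={2,5} pick 2 [5->2 ok]
  17: obs=y cand={0,4} pick 0 [2->0 ok]
  18: obs=z cand={1} pick 1 [0->1 ok]
  19: obs=x cand={3} pick 3 [1->3 ok]
  20: obs=w cand={2,5} pick 5 [3->5 ok]
  21: obs=w cand={2,5} pick 5 [5->5 ok]
  22: obs=w cand={2,5} pick 2 [5->2 ok]

0,5,2,4,2,4,0,1,2,0,1,5,4,3,3,5,2,0,1,3,5,5,2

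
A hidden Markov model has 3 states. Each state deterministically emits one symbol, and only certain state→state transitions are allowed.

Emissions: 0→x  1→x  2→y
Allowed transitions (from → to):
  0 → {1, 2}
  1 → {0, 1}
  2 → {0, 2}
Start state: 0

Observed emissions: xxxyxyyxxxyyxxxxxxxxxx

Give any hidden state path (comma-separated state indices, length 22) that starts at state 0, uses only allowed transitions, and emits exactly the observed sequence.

  t0 'x' -> {0,1}, take 0 (start)
  t1 'x' -> {0,1}, take 1 (0->1 ok)
  t2 'x' -> {0,1}, take 0 (1->0 ok)
  t3 'y' -> {2}, take 2 (0->2 ok)
  t4 'x' -> {0,1}, take 0 (2->0 ok)
  t5 'y' -> {2}, take 2 (0->2 ok)
  t6 'y' -> {2}, take 2 (2->2 ok)
  t7 'x' -> {0,1}, take 0 (2->0 ok)
  t8 'x' -> {0,1}, take 1 (0->1 ok)
  t9 'x' -> {0,1}, take 0 (1->0 ok)
  t10 'y' -> {2}, take 2 (0->2 ok)
  t11 'y' -> {2}, take 2 (2->2 ok)
  t12 'x' -> {0,1}, take 0 (2->0 ok)
  t13 'x' -> {0,1}, take 1 (0->1 ok)
  t14 'x' -> {0,1}, take 1 (1->1 ok)
  t15 'x' -> {0,1}, take 0 (1->0 ok)
  t16 'x' -> {0,1}, take 1 (0->1 ok)
  t17 'x' -> {0,1}, take 1 (1->1 ok)
  t18 'x' -> {0,1}, take 0 (1->0 ok)
  t19 'x' -> {0,1}, take 1 (0->1 ok)
  t20 'x' -> {0,1}, take 1 (1->1 ok)
  t21 'x' -> {0,1}, take 1 (1->1 ok)

0,1,0,2,0,2,2,0,1,0,2,2,0,1,1,0,1,1,0,1,1,1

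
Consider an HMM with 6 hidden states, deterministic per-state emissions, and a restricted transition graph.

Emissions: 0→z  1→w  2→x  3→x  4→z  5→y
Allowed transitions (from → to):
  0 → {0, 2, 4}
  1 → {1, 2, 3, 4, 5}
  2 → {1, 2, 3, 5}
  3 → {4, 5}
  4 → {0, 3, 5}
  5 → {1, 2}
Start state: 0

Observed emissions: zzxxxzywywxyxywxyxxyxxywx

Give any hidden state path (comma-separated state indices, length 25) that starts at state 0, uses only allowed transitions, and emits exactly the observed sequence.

0,0,2,2,3,4,5,1,5,1,3,5,2,5,1,2,5,2,2,5,2,2,5,1,2

  0: obs=z cand={0,4} pick 0 [start]
  1: obs=z cand={0,4} pick 0 [0->0 ok]
  2: obs=x cand={2,3} pick 2 [0->2 ok]
  3: obs=x cand={2,3} pick 2 [2->2 ok]
  4: obs=x cand={2,3} pick 3 [2->3 ok]
  5: obs=z cand={0,4} pick 4 [3->4 ok]
  6: obs=y cand={5} pick 5 [4->5 ok]
  7: obs=w cand={1} pick 1 [5->1 ok]
  8: obs=y cand={5} pick 5 [1->5 ok]
  9: obs=w cand={1} pick 1 [5->1 ok]
  10: obs=x cand={2,3} pick 3 [1->3 ok]
  11: obs=y cand={5} pick 5 [3->5 ok]
  12: obs=x cand={2,3} pick 2 [5->2 ok]
  13: obs=y cand={5} pick 5 [2->5 ok]
  14: obs=w cand={1} pick 1 [5->1 ok]
  15: obs=x cand={2,3} pick 2 [1->2 ok]
  16: obs=y cand={5} pick 5 [2->5 ok]
  17: obs=x cand={2,3} pick 2 [5->2 ok]
  18: obs=x cand={2,3} pick 2 [2->2 ok]
  19: obs=y cand={5} pick 5 [2->5 ok]
  20: obs=x cand={2,3} pick 2 [5->2 ok]
  21: obs=x cand={2,3} pick 2 [2->2 ok]
  22: obs=y cand={5} pick 5 [2->5 ok]
  23: obs=w cand={1} pick 1 [5->1 ok]
  24: obs=x cand={2,3} pick 2 [1->2 ok]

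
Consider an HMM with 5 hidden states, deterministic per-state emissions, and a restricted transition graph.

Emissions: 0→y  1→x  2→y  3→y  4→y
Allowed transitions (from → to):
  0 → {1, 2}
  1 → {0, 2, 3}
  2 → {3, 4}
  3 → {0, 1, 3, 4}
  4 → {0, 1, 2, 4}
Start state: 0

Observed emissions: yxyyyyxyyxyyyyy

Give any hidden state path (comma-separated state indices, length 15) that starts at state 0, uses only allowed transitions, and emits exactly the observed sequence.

  pos 0: y in {0,2,3,4}, choose 0; start
  pos 1: x in {1}, choose 1; 0->1 ok
  pos 2: y in {0,2,3,4}, choose 2; 1->2 ok
  pos 3: y in {0,2,3,4}, choose 4; 2->4 ok
  pos 4: y in {0,2,3,4}, choose 2; 4->2 ok
  pos 5: y in {0,2,3,4}, choose 4; 2->4 ok
  pos 6: x in {1}, choose 1; 4->1 ok
  pos 7: y in {0,2,3,4}, choose 2; 1->2 ok
  pos 8: y in {0,2,3,4}, choose 3; 2->3 ok
  pos 9: x in {1}, choose 1; 3->1 ok
  pos 10: y in {0,2,3,4}, choose 3; 1->3 ok
  pos 11: y in {0,2,3,4}, choose 3; 3->3 ok
  pos 12: y in {0,2,3,4}, choose 3; 3->3 ok
  pos 13: y in {0,2,3,4}, choose 3; 3->3 ok
  pos 14: y in {0,2,3,4}, choose 3; 3->3 ok

0,1,2,4,2,4,1,2,3,1,3,3,3,3,3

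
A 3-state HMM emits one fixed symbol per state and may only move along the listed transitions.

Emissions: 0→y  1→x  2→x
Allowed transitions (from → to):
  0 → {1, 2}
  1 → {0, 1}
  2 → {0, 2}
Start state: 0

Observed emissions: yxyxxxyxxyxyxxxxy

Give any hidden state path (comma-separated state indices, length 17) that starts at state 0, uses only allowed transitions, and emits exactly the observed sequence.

  0: obs=y cand={0} pick 0 [start]
  1: obs=x cand={1,2} pick 2 [0->2 ok]
  2: obs=y cand={0} pick 0 [2->0 ok]
  3: obs=x cand={1,2} pick 1 [0->1 ok]
  4: obs=x cand={1,2} pick 1 [1->1 ok]
  5: obs=x cand={1,2} pick 1 [1->1 ok]
  6: obs=y cand={0} pick 0 [1->0 ok]
  7: obs=x cand={1,2} pick 2 [0->2 ok]
  8: obs=x cand={1,2} pick 2 [2->2 ok]
  9: obs=y cand={0} pick 0 [2->0 ok]
  10: obs=x cand={1,2} pick 1 [0->1 ok]
  11: obs=y cand={0} pick 0 [1->0 ok]
  12: obs=x cand={1,2} pick 1 [0->1 ok]
  13: obs=x cand={1,2} pick 1 [1->1 ok]
  14: obs=x cand={1,2} pick 1 [1->1 ok]
  15: obs=x cand={1,2} pick 1 [1->1 ok]
  16: obs=y cand={0} pick 0 [1->0 ok]

0,2,0,1,1,1,0,2,2,0,1,0,1,1,1,1,0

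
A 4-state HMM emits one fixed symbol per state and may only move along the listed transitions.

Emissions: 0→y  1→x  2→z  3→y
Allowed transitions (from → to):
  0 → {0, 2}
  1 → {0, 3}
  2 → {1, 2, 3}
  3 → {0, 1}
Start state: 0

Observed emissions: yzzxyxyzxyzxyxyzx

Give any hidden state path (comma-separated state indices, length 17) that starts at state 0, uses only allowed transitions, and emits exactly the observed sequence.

0,2,2,1,3,1,0,2,1,0,2,1,3,1,0,2,1

  t0 'y' -> {0,3}, take 0 (start)
  t1 'z' -> {2}, take 2 (0->2 ok)
  t2 'z' -> {2}, take 2 (2->2 ok)
  t3 'x' -> {1}, take 1 (2->1 ok)
  t4 'y' -> {0,3}, take 3 (1->3 ok)
  t5 'x' -> {1}, take 1 (3->1 ok)
  t6 'y' -> {0,3}, take 0 (1->0 ok)
  t7 'z' -> {2}, take 2 (0->2 ok)
  t8 'x' -> {1}, take 1 (2->1 ok)
  t9 'y' -> {0,3}, take 0 (1->0 ok)
  t10 'z' -> {2}, take 2 (0->2 ok)
  t11 'x' -> {1}, take 1 (2->1 ok)
  t12 'y' -> {0,3}, take 3 (1->3 ok)
  t13 'x' -> {1}, take 1 (3->1 ok)
  t14 'y' -> {0,3}, take 0 (1->0 ok)
  t15 'z' -> {2}, take 2 (0->2 ok)
  t16 'x' -> {1}, take 1 (2->1 ok)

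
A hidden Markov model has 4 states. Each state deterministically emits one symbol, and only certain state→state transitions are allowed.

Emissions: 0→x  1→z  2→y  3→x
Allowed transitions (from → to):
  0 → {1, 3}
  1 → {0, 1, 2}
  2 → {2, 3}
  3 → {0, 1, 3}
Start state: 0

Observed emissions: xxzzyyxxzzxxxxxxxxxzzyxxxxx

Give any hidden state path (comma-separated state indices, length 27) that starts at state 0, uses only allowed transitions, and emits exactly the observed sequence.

  t0 'x' -> {0,3}, take 0 (start)
  t1 'x' -> {0,3}, take 3 (0->3 ok)
  t2 'z' -> {1}, take 1 (3->1 ok)
  t3 'z' -> {1}, take 1 (1->1 ok)
  t4 'y' -> {2}, take 2 (1->2 ok)
  t5 'y' -> {2}, take 2 (2->2 ok)
  t6 'x' -> {0,3}, take 3 (2->3 ok)
  t7 'x' -> {0,3}, take 3 (3->3 ok)
  t8 'z' -> {1}, take 1 (3->1 ok)
  t9 'z' -> {1}, take 1 (1->1 ok)
  t10 'x' -> {0,3}, take 0 (1->0 ok)
  t11 'x' -> {0,3}, take 3 (0->3 ok)
  t12 'x' -> {0,3}, take 3 (3->3 ok)
  t13 'x' -> {0,3}, take 3 (3->3 ok)
  t14 'x' -> {0,3}, take 3 (3->3 ok)
  t15 'x' -> {0,3}, take 3 (3->3 ok)
  t16 'x' -> {0,3}, take 3 (3->3 ok)
  t17 'x' -> {0,3}, take 0 (3->0 ok)
  t18 'x' -> {0,3}, take 3 (0->3 ok)
  t19 'z' -> {1}, take 1 (3->1 ok)
  t20 'z' -> {1}, take 1 (1->1 ok)
  t21 'y' -> {2}, take 2 (1->2 ok)
  t22 'x' -> {0,3}, take 3 (2->3 ok)
  t23 'x' -> {0,3}, take 3 (3->3 ok)
  t24 'x' -> {0,3}, take 0 (3->0 ok)
  t25 'x' -> {0,3}, take 3 (0->3 ok)
  t26 'x' -> {0,3}, take 0 (3->0 ok)

0,3,1,1,2,2,3,3,1,1,0,3,3,3,3,3,3,0,3,1,1,2,3,3,0,3,0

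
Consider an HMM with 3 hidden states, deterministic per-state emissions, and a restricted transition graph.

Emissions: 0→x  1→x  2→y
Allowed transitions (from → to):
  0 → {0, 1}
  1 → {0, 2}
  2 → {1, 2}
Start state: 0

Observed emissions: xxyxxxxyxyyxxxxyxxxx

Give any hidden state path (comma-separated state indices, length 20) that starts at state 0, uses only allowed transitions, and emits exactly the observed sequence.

  t0 'x' -> {0,1}, take 0 (start)
  t1 'x' -> {0,1}, take 1 (0->1 ok)
  t2 'y' -> {2}, take 2 (1->2 ok)
  t3 'x' -> {0,1}, take 1 (2->1 ok)
  t4 'x' -> {0,1}, take 0 (1->0 ok)
  t5 'x' -> {0,1}, take 0 (0->0 ok)
  t6 'x' -> {0,1}, take 1 (0->1 ok)
  t7 'y' -> {2}, take 2 (1->2 ok)
  t8 'x' -> {0,1}, take 1 (2->1 ok)
  t9 'y' -> {2}, take 2 (1->2 ok)
  t10 'y' -> {2}, take 2 (2->2 ok)
  t11 'x' -> {0,1}, take 1 (2->1 ok)
  t12 'x' -> {0,1}, take 0 (1->0 ok)
  t13 'x' -> {0,1}, take 0 (0->0 ok)
  t14 'x' -> {0,1}, take 1 (0->1 ok)
  t15 'y' -> {2}, take 2 (1->2 ok)
  t16 'x' -> {0,1}, take 1 (2->1 ok)
  t17 'x' -> {0,1}, take 0 (1->0 ok)
  t18 'x' -> {0,1}, take 0 (0->0 ok)
  t19 'x' -> {0,1}, take 0 (0->0 ok)

0,1,2,1,0,0,1,2,1,2,2,1,0,0,1,2,1,0,0,0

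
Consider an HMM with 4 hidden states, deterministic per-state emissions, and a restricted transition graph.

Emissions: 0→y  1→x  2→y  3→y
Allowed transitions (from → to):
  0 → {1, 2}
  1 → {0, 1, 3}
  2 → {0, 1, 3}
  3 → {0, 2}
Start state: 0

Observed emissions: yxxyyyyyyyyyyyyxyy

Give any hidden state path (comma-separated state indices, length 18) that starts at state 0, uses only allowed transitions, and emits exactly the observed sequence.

  t0 'y' -> {0,2,3}, take 0 (start)
  t1 'x' -> {1}, take 1 (0->1 ok)
  t2 'x' -> {1}, take 1 (1->1 ok)
  t3 'y' -> {0,2,3}, take 3 (1->3 ok)
  t4 'y' -> {0,2,3}, take 2 (3->2 ok)
  t5 'y' -> {0,2,3}, take 0 (2->0 ok)
  t6 'y' -> {0,2,3}, take 2 (0->2 ok)
  t7 'y' -> {0,2,3}, take 3 (2->3 ok)
  t8 'y' -> {0,2,3}, take 0 (3->0 ok)
  t9 'y' -> {0,2,3}, take 2 (0->2 ok)
  t10 'y' -> {0,2,3}, take 3 (2->3 ok)
  t11 'y' -> {0,2,3}, take 2 (3->2 ok)
  t12 'y' -> {0,2,3}, take 3 (2->3 ok)
  t13 'y' -> {0,2,3}, take 0 (3->0 ok)
  t14 'y' -> {0,2,3}, take 2 (0->2 ok)
  t15 'x' -> {1}, take 1 (2->1 ok)
  t16 'y' -> {0,2,3}, take 0 (1->0 ok)
  t17 'y' -> {0,2,3}, take 2 (0->2 ok)

0,1,1,3,2,0,2,3,0,2,3,2,3,0,2,1,0,2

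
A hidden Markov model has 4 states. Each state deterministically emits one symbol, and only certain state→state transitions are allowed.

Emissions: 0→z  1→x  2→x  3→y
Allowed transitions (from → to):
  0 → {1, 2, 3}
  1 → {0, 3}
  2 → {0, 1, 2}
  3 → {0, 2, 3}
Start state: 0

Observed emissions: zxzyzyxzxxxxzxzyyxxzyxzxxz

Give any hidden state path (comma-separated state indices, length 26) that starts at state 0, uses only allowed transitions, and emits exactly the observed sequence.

0,2,0,3,0,3,2,0,2,2,2,1,0,1,0,3,3,2,1,0,3,2,0,2,2,0

  t0 'z' -> {0}, take 0 (start)
  t1 'x' -> {1,2}, take 2 (0->2 ok)
  t2 'z' -> {0}, take 0 (2->0 ok)
  t3 'y' -> {3}, take 3 (0->3 ok)
  t4 'z' -> {0}, take 0 (3->0 ok)
  t5 'y' -> {3}, take 3 (0->3 ok)
  t6 'x' -> {1,2}, take 2 (3->2 ok)
  t7 'z' -> {0}, take 0 (2->0 ok)
  t8 'x' -> {1,2}, take 2 (0->2 ok)
  t9 'x' -> {1,2}, take 2 (2->2 ok)
  t10 'x' -> {1,2}, take 2 (2->2 ok)
  t11 'x' -> {1,2}, take 1 (2->1 ok)
  t12 'z' -> {0}, take 0 (1->0 ok)
  t13 'x' -> {1,2}, take 1 (0->1 ok)
  t14 'z' -> {0}, take 0 (1->0 ok)
  t15 'y' -> {3}, take 3 (0->3 ok)
  t16 'y' -> {3}, take 3 (3->3 ok)
  t17 'x' -> {1,2}, take 2 (3->2 ok)
  t18 'x' -> {1,2}, take 1 (2->1 ok)
  t19 'z' -> {0}, take 0 (1->0 ok)
  t20 'y' -> {3}, take 3 (0->3 ok)
  t21 'x' -> {1,2}, take 2 (3->2 ok)
  t22 'z' -> {0}, take 0 (2->0 ok)
  t23 'x' -> {1,2}, take 2 (0->2 ok)
  t24 'x' -> {1,2}, take 2 (2->2 ok)
  t25 'z' -> {0}, take 0 (2->0 ok)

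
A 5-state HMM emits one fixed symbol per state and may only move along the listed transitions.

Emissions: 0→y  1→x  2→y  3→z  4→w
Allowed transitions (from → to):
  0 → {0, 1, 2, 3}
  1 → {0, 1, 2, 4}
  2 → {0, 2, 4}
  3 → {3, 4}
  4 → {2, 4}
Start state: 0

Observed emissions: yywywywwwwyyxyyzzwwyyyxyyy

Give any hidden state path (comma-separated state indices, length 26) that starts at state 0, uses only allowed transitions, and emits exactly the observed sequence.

  0: obs=y cand={0,2} pick 0 [start]
  1: obs=y cand={0,2} pick 2 [0->2 ok]
  2: obs=w cand={4} pick 4 [2->4 ok]
  3: obs=y cand={0,2} pick 2 [4->2 ok]
  4: obs=w cand={4} pick 4 [2->4 ok]
  5: obs=y cand={0,2} pick 2 [4->2 ok]
  6: obs=w cand={4} pick 4 [2->4 ok]
  7: obs=w cand={4} pick 4 [4->4 ok]
  8: obs=w cand={4} pick 4 [4->4 ok]
  9: obs=w cand={4} pick 4 [4->4 ok]
  10: obs=y cand={0,2} pick 2 [4->2 ok]
  11: obs=y cand={0,2} pick 0 [2->0 ok]
  12: obs=x cand={1} pick 1 [0->1 ok]
  13: obs=y cand={0,2} pick 0 [1->0 ok]
  14: obs=y cand={0,2} pick 0 [0->0 ok]
  15: obs=z cand={3} pick 3 [0->3 ok]
  16: obs=z cand={3} pick 3 [3->3 ok]
  17: obs=w cand={4} pick 4 [3->4 ok]
  18: obs=w cand={4} pick 4 [4->4 ok]
  19: obs=y cand={0,2} pick 2 [4->2 ok]
  20: obs=y cand={0,2} pick 0 [2->0 ok]
  21: obs=y cand={0,2} pick 0 [0->0 ok]
  22: obs=x cand={1} pick 1 [0->1 ok]
  23: obs=y cand={0,2} pick 2 [1->2 ok]
  24: obs=y cand={0,2} pick 2 [2->2 ok]
  25: obs=y cand={0,2} pick 2 [2->2 ok]

0,2,4,2,4,2,4,4,4,4,2,0,1,0,0,3,3,4,4,2,0,0,1,2,2,2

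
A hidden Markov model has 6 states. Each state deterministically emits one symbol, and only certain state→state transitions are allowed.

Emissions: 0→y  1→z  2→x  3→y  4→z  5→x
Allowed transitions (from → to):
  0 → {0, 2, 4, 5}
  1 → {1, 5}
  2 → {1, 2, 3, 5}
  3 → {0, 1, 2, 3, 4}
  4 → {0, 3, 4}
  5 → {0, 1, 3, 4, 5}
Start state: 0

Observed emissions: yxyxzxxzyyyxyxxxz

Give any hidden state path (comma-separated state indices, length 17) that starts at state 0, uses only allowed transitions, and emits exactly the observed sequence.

  t0 'y' -> {0,3}, take 0 (start)
  t1 'x' -> {2,5}, take 5 (0->5 ok)
  t2 'y' -> {0,3}, take 0 (5->0 ok)
  t3 'x' -> {2,5}, take 2 (0->2 ok)
  t4 'z' -> {1,4}, take 1 (2->1 ok)
  t5 'x' -> {2,5}, take 5 (1->5 ok)
  t6 'x' -> {2,5}, take 5 (5->5 ok)
  t7 'z' -> {1,4}, take 4 (5->4 ok)
  t8 'y' -> {0,3}, take 3 (4->3 ok)
  t9 'y' -> {0,3}, take 3 (3->3 ok)
  t10 'y' -> {0,3}, take 0 (3->0 ok)
  t11 'x' -> {2,5}, take 5 (0->5 ok)
  t12 'y' -> {0,3}, take 3 (5->3 ok)
  t13 'x' -> {2,5}, take 2 (3->2 ok)
  t14 'x' -> {2,5}, take 5 (2->5 ok)
  t15 'x' -> {2,5}, take 5 (5->5 ok)
  t16 'z' -> {1,4}, take 1 (5->1 ok)

0,5,0,2,1,5,5,4,3,3,0,5,3,2,5,5,1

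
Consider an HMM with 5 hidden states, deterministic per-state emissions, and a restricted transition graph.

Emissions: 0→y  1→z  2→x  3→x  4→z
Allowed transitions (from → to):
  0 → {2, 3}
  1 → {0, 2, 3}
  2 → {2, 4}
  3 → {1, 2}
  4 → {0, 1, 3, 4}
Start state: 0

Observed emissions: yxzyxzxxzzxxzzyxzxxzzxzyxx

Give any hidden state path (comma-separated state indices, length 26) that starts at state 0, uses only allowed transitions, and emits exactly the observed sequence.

  0: obs=y cand={0} pick 0 [start]
  1: obs=x cand={2,3} pick 3 [0->3 ok]
  2: obs=z cand={1,4} pick 1 [3->1 ok]
  3: obs=y cand={0} pick 0 [1->0 ok]
  4: obs=x cand={2,3} pick 3 [0->3 ok]
  5: obs=z cand={1,4} pick 1 [3->1 ok]
  6: obs=x cand={2,3} pick 2 [1->2 ok]
  7: obs=x cand={2,3} pick 2 [2->2 ok]
  8: obs=z cand={1,4} pick 4 [2->4 ok]
  9: obs=z cand={1,4} pick 1 [4->1 ok]
  10: obs=x cand={2,3} pick 3 [1->3 ok]
  11: obs=x cand={2,3} pick 2 [3->2 ok]
  12: obs=z cand={1,4} pick 4 [2->4 ok]
  13: obs=z cand={1,4} pick 4 [4->4 ok]
  14: obs=y cand={0} pick 0 [4->0 ok]
  15: obs=x cand={2,3} pick 3 [0->3 ok]
  16: obs=z cand={1,4} pick 1 [3->1 ok]
  17: obs=x cand={2,3} pick 3 [1->3 ok]
  18: obs=x cand={2,3} pick 2 [3->2 ok]
  19: obs=z cand={1,4} pick 4 [2->4 ok]
  20: obs=z cand={1,4} pick 4 [4->4 ok]
  21: obs=x cand={2,3} pick 3 [4->3 ok]
  22: obs=z cand={1,4} pick 1 [3->1 ok]
  23: obs=y cand={0} pick 0 [1->0 ok]
  24: obs=x cand={2,3} pick 3 [0->3 ok]
  25: obs=x cand={2,3} pick 2 [3->2 ok]

0,3,1,0,3,1,2,2,4,1,3,2,4,4,0,3,1,3,2,4,4,3,1,0,3,2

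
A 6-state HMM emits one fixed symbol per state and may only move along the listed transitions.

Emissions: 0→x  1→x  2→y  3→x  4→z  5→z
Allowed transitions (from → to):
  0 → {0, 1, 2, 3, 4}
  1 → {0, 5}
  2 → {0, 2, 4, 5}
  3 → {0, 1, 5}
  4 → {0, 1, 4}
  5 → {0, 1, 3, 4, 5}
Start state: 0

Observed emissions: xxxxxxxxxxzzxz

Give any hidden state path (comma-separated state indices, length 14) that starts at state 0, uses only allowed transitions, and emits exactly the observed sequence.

0,3,0,1,0,1,0,1,0,3,5,5,3,5

  [0] x  {0,1,3}  => 0  start
  [1] x  {0,1,3}  => 3  0->3 ok
  [2] x  {0,1,3}  => 0  3->0 ok
  [3] x  {0,1,3}  => 1  0->1 ok
  [4] x  {0,1,3}  => 0  1->0 ok
  [5] x  {0,1,3}  => 1  0->1 ok
  [6] x  {0,1,3}  => 0  1->0 ok
  [7] x  {0,1,3}  => 1  0->1 ok
  [8] x  {0,1,3}  => 0  1->0 ok
  [9] x  {0,1,3}  => 3  0->3 ok
  [10] z  {4,5}  => 5  3->5 ok
  [11] z  {4,5}  => 5  5->5 ok
  [12] x  {0,1,3}  => 3  5->3 ok
  [13] z  {4,5}  => 5  3->5 ok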